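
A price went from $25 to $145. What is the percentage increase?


Find the absolute change:
|145 - 25| = 120
Divide by original and multiply by 100:
120 / 25 x 100 = 480%

480%


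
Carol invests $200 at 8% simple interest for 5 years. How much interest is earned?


Use the formula I = P x R x T / 100
P x R x T = 200 x 8 x 5 = 8000
I = 8000 / 100 = $80

$80


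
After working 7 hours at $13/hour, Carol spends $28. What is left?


Calculate earnings:
7 x $13 = $91
Subtract spending:
$91 - $28 = $63

$63


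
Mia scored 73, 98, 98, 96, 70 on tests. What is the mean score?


Add the scores:
73 + 98 + 98 + 96 + 70 = 435
Divide by the number of tests:
435 / 5 = 87

87


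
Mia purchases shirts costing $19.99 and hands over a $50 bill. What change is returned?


Start with the amount paid:
$50
Subtract the price:
$50 - $19.99 = $30.01

$30.01


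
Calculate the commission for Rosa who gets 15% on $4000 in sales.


Convert rate to decimal:
15% = 0.15
Multiply by sales:
$4000 x 0.15 = $600

$600


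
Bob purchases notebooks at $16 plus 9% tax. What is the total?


Calculate the tax:
9% of $16 = $1.44
Add tax to price:
$16 + $1.44 = $17.44

$17.44


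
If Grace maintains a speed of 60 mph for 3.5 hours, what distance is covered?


Use the formula: distance = speed x time
Speed = 60 mph, Time = 3.5 hours
60 x 3.5 = 210 miles

210 miles


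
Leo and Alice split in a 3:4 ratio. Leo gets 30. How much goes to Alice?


Find the multiplier:
30 / 3 = 10
Apply to Alice's share:
4 x 10 = 40

40


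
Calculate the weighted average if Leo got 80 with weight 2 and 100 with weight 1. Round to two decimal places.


Weighted sum:
2 x 80 + 1 x 100 = 260
Total weight:
2 + 1 = 3
Weighted average:
260 / 3 = 86.6666... ≈ 86.67

86.67


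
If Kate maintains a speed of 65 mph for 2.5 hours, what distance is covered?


Use the formula: distance = speed x time
Speed = 65 mph, Time = 2.5 hours
65 x 2.5 = 162.5 miles

162.5 miles


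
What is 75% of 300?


Convert percentage to decimal:
75% = 0.75
Multiply:
300 x 0.75 = 225

225


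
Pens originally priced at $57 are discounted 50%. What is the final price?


Calculate the discount amount:
50% of $57 = $28.50
Subtract from original:
$57 - $28.50 = $28.50

$28.50


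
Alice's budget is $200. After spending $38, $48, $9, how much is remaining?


Add up expenses:
$38 + $48 + $9 = $95
Subtract from budget:
$200 - $95 = $105

$105


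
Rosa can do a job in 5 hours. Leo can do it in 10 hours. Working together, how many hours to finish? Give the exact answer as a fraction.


Rosa's rate: 1/5 of the job per hour
Leo's rate: 1/10 of the job per hour
Combined rate: 1/5 + 1/10 = 3/10 per hour
Time = 1 / (3/10) = 10/3 hours (≈ 3.33 hours)

10/3 hours


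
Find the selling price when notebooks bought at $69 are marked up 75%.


Calculate the markup amount:
75% of $69 = $51.75
Add to cost:
$69 + $51.75 = $120.75

$120.75


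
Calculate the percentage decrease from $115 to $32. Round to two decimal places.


Find the absolute change:
|32 - 115| = 83
Divide by original and multiply by 100:
83 / 115 x 100 = 72.1739...% ≈ 72.17%

72.17%


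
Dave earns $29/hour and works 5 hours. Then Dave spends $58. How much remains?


Calculate earnings:
5 x $29 = $145
Subtract spending:
$145 - $58 = $87

$87


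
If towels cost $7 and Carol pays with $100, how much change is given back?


Start with the amount paid:
$100
Subtract the price:
$100 - $7 = $93

$93


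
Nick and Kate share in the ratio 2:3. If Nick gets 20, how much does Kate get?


Find the multiplier:
20 / 2 = 10
Apply to Kate's share:
3 x 10 = 30

30


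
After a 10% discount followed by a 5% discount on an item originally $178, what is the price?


First discount:
10% of $178 = $17.80
Price after first discount:
$178 - $17.80 = $160.20
Second discount:
5% of $160.20 = $8.01
Final price:
$160.20 - $8.01 = $152.19

$152.19


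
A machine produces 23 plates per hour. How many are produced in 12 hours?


Production rate: 23 plates per hour
Time: 12 hours
Total: 23 x 12 = 276 plates

276 plates


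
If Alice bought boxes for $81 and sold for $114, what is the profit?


Selling price = $114
Cost price = $81
Profit = selling price - cost price:
Profit = $114 - $81 = $33

$33


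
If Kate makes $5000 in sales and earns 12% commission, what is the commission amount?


Convert rate to decimal:
12% = 0.12
Multiply by sales:
$5000 x 0.12 = $600

$600


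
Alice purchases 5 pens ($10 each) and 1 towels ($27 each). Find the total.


Cost of pens:
5 x $10 = $50
Cost of towels:
1 x $27 = $27
Add both:
$50 + $27 = $77

$77


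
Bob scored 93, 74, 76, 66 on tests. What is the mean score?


Add the scores:
93 + 74 + 76 + 66 = 309
Divide by the number of tests:
309 / 4 = 77.25

77.25


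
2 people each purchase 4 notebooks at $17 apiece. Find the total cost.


Cost per person:
4 x $17 = $68
Group total:
2 x $68 = $136

$136


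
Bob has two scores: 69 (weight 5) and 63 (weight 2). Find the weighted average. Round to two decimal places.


Weighted sum:
5 x 69 + 2 x 63 = 471
Total weight:
5 + 2 = 7
Weighted average:
471 / 7 = 67.2857... ≈ 67.29

67.29


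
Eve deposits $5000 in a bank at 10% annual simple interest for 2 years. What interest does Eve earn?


Use the formula I = P x R x T / 100
P x R x T = 5000 x 10 x 2 = 100000
I = 100000 / 100 = $1000

$1000


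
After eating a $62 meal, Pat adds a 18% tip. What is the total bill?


Calculate the tip:
18% of $62 = $11.16
Add tip to meal cost:
$62 + $11.16 = $73.16

$73.16


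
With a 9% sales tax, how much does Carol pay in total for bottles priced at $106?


Calculate the tax:
9% of $106 = $9.54
Add tax to price:
$106 + $9.54 = $115.54

$115.54


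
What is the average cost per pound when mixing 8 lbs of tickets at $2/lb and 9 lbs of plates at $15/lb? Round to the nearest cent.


Cost of tickets:
8 x $2 = $16
Cost of plates:
9 x $15 = $135
Total cost: $16 + $135 = $151
Total weight: 17 lbs
Average: $151 / 17 = $8.8823... ≈ $8.88/lb

$8.88/lb


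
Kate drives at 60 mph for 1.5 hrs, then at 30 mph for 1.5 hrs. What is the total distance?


Leg 1 distance:
60 x 1.5 = 90 miles
Leg 2 distance:
30 x 1.5 = 45 miles
Total distance:
90 + 45 = 135 miles

135 miles


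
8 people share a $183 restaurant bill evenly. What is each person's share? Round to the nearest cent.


Total bill: $183
Number of people: 8
Each pays: $183 / 8 = $22.875 ≈ $22.88

$22.88


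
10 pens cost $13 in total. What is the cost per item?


Total cost: $13
Number of items: 10
Unit price: $13 / 10 = $1.30

$1.30


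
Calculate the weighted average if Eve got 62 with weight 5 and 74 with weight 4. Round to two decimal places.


Weighted sum:
5 x 62 + 4 x 74 = 606
Total weight:
5 + 4 = 9
Weighted average:
606 / 9 = 67.3333... ≈ 67.33

67.33


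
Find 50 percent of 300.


Convert percentage to decimal:
50% = 0.5
Multiply:
300 x 0.5 = 150

150


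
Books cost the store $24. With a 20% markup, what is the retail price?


Calculate the markup amount:
20% of $24 = $4.80
Add to cost:
$24 + $4.80 = $28.80

$28.80


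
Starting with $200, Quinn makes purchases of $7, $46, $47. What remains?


Add up expenses:
$7 + $46 + $47 = $100
Subtract from budget:
$200 - $100 = $100

$100


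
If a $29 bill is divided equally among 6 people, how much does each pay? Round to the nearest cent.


Total bill: $29
Number of people: 6
Each pays: $29 / 6 = $4.8333... ≈ $4.83

$4.83


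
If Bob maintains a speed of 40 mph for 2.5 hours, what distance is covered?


Use the formula: distance = speed x time
Speed = 40 mph, Time = 2.5 hours
40 x 2.5 = 100 miles

100 miles


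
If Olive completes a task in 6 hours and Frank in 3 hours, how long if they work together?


Olive's rate: 1/6 of the job per hour
Frank's rate: 1/3 of the job per hour
Combined rate: 1/6 + 1/3 = 1/2 per hour
Time = 1 / (1/2) = 2 hours

2 hours


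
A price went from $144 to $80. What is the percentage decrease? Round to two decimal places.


Find the absolute change:
|80 - 144| = 64
Divide by original and multiply by 100:
64 / 144 x 100 = 44.4444...% ≈ 44.44%

44.44%


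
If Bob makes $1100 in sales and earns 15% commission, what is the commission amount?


Convert rate to decimal:
15% = 0.15
Multiply by sales:
$1100 x 0.15 = $165

$165


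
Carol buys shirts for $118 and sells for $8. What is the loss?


Selling price = $8
Cost price = $118
Loss = cost price - selling price:
Loss = $118 - $8 = $110

$110


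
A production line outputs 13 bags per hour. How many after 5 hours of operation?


Production rate: 13 bags per hour
Time: 5 hours
Total: 13 x 5 = 65 bags

65 bags


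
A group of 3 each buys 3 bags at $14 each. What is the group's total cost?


Cost per person:
3 x $14 = $42
Group total:
3 x $42 = $126

$126


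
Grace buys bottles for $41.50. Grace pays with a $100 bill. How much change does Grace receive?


Start with the amount paid:
$100
Subtract the price:
$100 - $41.50 = $58.50

$58.50


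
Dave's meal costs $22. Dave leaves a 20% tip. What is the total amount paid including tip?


Calculate the tip:
20% of $22 = $4.40
Add tip to meal cost:
$22 + $4.40 = $26.40

$26.40


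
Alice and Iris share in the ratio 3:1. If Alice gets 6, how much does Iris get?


Find the multiplier:
6 / 3 = 2
Apply to Iris's share:
1 x 2 = 2

2


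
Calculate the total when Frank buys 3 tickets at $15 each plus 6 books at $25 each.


Cost of tickets:
3 x $15 = $45
Cost of books:
6 x $25 = $150
Add both:
$45 + $150 = $195

$195


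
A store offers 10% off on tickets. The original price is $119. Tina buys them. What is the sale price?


Calculate the discount amount:
10% of $119 = $11.90
Subtract from original:
$119 - $11.90 = $107.10

$107.10


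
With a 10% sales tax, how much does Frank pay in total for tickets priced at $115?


Calculate the tax:
10% of $115 = $11.50
Add tax to price:
$115 + $11.50 = $126.50

$126.50


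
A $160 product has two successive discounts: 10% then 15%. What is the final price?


First discount:
10% of $160 = $16
Price after first discount:
$160 - $16 = $144
Second discount:
15% of $144 = $21.60
Final price:
$144 - $21.60 = $122.40

$122.40


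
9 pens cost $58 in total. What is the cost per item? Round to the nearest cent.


Total cost: $58
Number of items: 9
Unit price: $58 / 9 = $6.4444... ≈ $6.44

$6.44


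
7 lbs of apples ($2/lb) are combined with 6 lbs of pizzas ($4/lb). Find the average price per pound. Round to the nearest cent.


Cost of apples:
7 x $2 = $14
Cost of pizzas:
6 x $4 = $24
Total cost: $14 + $24 = $38
Total weight: 13 lbs
Average: $38 / 13 = $2.9230... ≈ $2.92/lb

$2.92/lb


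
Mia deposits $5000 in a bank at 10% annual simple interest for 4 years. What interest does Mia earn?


Use the formula I = P x R x T / 100
P x R x T = 5000 x 10 x 4 = 200000
I = 200000 / 100 = $2000

$2000


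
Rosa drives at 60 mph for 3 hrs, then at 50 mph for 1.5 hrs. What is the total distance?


Leg 1 distance:
60 x 3 = 180 miles
Leg 2 distance:
50 x 1.5 = 75 miles
Total distance:
180 + 75 = 255 miles

255 miles


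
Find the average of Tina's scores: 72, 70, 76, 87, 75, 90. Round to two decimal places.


Add the scores:
72 + 70 + 76 + 87 + 75 + 90 = 470
Divide by the number of tests:
470 / 6 = 78.3333... ≈ 78.33

78.33


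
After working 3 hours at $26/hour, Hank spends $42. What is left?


Calculate earnings:
3 x $26 = $78
Subtract spending:
$78 - $42 = $36

$36


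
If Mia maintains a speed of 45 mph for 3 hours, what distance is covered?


Use the formula: distance = speed x time
Speed = 45 mph, Time = 3 hours
45 x 3 = 135 miles

135 miles


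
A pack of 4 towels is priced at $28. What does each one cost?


Total cost: $28
Number of items: 4
Unit price: $28 / 4 = $7

$7


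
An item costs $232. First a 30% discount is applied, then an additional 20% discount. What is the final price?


First discount:
30% of $232 = $69.60
Price after first discount:
$232 - $69.60 = $162.40
Second discount:
20% of $162.40 = $32.48
Final price:
$162.40 - $32.48 = $129.92

$129.92


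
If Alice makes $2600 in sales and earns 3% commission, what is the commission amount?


Convert rate to decimal:
3% = 0.03
Multiply by sales:
$2600 x 0.03 = $78

$78


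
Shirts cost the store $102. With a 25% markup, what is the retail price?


Calculate the markup amount:
25% of $102 = $25.50
Add to cost:
$102 + $25.50 = $127.50

$127.50


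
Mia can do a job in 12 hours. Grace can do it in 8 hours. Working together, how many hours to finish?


Mia's rate: 1/12 of the job per hour
Grace's rate: 1/8 of the job per hour
Combined rate: 1/12 + 1/8 = 5/24 per hour
Time = 1 / (5/24) = 24/5 = 4.8 hours

4.8 hours


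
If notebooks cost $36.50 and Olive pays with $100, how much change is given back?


Start with the amount paid:
$100
Subtract the price:
$100 - $36.50 = $63.50

$63.50


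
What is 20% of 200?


Convert percentage to decimal:
20% = 0.2
Multiply:
200 x 0.2 = 40

40


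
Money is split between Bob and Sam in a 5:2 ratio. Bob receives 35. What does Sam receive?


Find the multiplier:
35 / 5 = 7
Apply to Sam's share:
2 x 7 = 14

14


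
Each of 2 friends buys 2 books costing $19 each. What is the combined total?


Cost per person:
2 x $19 = $38
Group total:
2 x $38 = $76

$76


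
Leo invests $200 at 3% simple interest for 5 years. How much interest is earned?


Use the formula I = P x R x T / 100
P x R x T = 200 x 3 x 5 = 3000
I = 3000 / 100 = $30

$30


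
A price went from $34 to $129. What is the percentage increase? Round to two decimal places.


Find the absolute change:
|129 - 34| = 95
Divide by original and multiply by 100:
95 / 34 x 100 = 279.4117...% ≈ 279.41%

279.41%


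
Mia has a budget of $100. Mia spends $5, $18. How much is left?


Add up expenses:
$5 + $18 = $23
Subtract from budget:
$100 - $23 = $77

$77


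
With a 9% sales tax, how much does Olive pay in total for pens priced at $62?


Calculate the tax:
9% of $62 = $5.58
Add tax to price:
$62 + $5.58 = $67.58

$67.58


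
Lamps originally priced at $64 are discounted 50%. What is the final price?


Calculate the discount amount:
50% of $64 = $32
Subtract from original:
$64 - $32 = $32

$32


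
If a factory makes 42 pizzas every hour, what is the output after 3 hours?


Production rate: 42 pizzas per hour
Time: 3 hours
Total: 42 x 3 = 126 pizzas

126 pizzas


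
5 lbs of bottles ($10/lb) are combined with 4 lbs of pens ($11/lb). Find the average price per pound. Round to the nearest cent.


Cost of bottles:
5 x $10 = $50
Cost of pens:
4 x $11 = $44
Total cost: $50 + $44 = $94
Total weight: 9 lbs
Average: $94 / 9 = $10.4444... ≈ $10.44/lb

$10.44/lb


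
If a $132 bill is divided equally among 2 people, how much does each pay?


Total bill: $132
Number of people: 2
Each pays: $132 / 2 = $66

$66


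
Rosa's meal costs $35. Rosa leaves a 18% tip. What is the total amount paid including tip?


Calculate the tip:
18% of $35 = $6.30
Add tip to meal cost:
$35 + $6.30 = $41.30

$41.30


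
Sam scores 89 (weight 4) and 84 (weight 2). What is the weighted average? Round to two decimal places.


Weighted sum:
4 x 89 + 2 x 84 = 524
Total weight:
4 + 2 = 6
Weighted average:
524 / 6 = 87.3333... ≈ 87.33

87.33


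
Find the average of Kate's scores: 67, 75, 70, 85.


Add the scores:
67 + 75 + 70 + 85 = 297
Divide by the number of tests:
297 / 4 = 74.25

74.25


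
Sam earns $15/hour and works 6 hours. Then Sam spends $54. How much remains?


Calculate earnings:
6 x $15 = $90
Subtract spending:
$90 - $54 = $36

$36


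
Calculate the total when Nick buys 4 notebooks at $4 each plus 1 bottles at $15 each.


Cost of notebooks:
4 x $4 = $16
Cost of bottles:
1 x $15 = $15
Add both:
$16 + $15 = $31

$31


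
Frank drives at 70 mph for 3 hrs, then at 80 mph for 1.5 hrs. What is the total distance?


Leg 1 distance:
70 x 3 = 210 miles
Leg 2 distance:
80 x 1.5 = 120 miles
Total distance:
210 + 120 = 330 miles

330 miles


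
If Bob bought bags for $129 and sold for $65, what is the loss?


Selling price = $65
Cost price = $129
Loss = cost price - selling price:
Loss = $129 - $65 = $64

$64


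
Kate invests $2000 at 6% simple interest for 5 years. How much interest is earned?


Use the formula I = P x R x T / 100
P x R x T = 2000 x 6 x 5 = 60000
I = 60000 / 100 = $600

$600


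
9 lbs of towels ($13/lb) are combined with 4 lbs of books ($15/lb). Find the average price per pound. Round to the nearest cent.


Cost of towels:
9 x $13 = $117
Cost of books:
4 x $15 = $60
Total cost: $117 + $60 = $177
Total weight: 13 lbs
Average: $177 / 13 = $13.6153... ≈ $13.62/lb

$13.62/lb


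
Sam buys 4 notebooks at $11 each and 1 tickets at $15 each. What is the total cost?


Cost of notebooks:
4 x $11 = $44
Cost of tickets:
1 x $15 = $15
Add both:
$44 + $15 = $59

$59


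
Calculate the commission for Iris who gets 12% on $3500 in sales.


Convert rate to decimal:
12% = 0.12
Multiply by sales:
$3500 x 0.12 = $420

$420


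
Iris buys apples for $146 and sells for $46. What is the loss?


Selling price = $46
Cost price = $146
Loss = cost price - selling price:
Loss = $146 - $46 = $100

$100


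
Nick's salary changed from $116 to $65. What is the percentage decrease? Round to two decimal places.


Find the absolute change:
|65 - 116| = 51
Divide by original and multiply by 100:
51 / 116 x 100 = 43.9655...% ≈ 43.97%

43.97%


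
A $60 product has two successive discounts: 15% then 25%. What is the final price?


First discount:
15% of $60 = $9
Price after first discount:
$60 - $9 = $51
Second discount:
25% of $51 = $12.75
Final price:
$51 - $12.75 = $38.25

$38.25


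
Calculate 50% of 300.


Convert percentage to decimal:
50% = 0.5
Multiply:
300 x 0.5 = 150

150


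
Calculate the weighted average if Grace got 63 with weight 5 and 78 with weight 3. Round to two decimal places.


Weighted sum:
5 x 63 + 3 x 78 = 549
Total weight:
5 + 3 = 8
Weighted average:
549 / 8 = 68.625 ≈ 68.63

68.63


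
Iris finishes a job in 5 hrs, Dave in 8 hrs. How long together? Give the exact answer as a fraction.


Iris's rate: 1/5 of the job per hour
Dave's rate: 1/8 of the job per hour
Combined rate: 1/5 + 1/8 = 13/40 per hour
Time = 1 / (13/40) = 40/13 hours (≈ 3.08 hours)

40/13 hours


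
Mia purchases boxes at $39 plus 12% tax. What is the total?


Calculate the tax:
12% of $39 = $4.68
Add tax to price:
$39 + $4.68 = $43.68

$43.68


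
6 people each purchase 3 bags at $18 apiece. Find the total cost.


Cost per person:
3 x $18 = $54
Group total:
6 x $54 = $324

$324


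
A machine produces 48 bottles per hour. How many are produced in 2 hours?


Production rate: 48 bottles per hour
Time: 2 hours
Total: 48 x 2 = 96 bottles

96 bottles


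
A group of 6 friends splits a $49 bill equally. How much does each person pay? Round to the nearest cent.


Total bill: $49
Number of people: 6
Each pays: $49 / 6 = $8.1666... ≈ $8.17

$8.17


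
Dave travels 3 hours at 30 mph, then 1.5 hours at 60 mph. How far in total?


Leg 1 distance:
30 x 3 = 90 miles
Leg 2 distance:
60 x 1.5 = 90 miles
Total distance:
90 + 90 = 180 miles

180 miles


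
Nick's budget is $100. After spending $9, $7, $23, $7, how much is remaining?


Add up expenses:
$9 + $7 + $23 + $7 = $46
Subtract from budget:
$100 - $46 = $54

$54


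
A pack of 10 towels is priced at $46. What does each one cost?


Total cost: $46
Number of items: 10
Unit price: $46 / 10 = $4.60

$4.60


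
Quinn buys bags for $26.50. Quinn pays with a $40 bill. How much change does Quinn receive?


Start with the amount paid:
$40
Subtract the price:
$40 - $26.50 = $13.50

$13.50


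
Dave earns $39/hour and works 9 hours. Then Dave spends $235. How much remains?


Calculate earnings:
9 x $39 = $351
Subtract spending:
$351 - $235 = $116

$116


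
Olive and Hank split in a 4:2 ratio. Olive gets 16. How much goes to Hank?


Find the multiplier:
16 / 4 = 4
Apply to Hank's share:
2 x 4 = 8

8


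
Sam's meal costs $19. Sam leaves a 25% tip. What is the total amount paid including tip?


Calculate the tip:
25% of $19 = $4.75
Add tip to meal cost:
$19 + $4.75 = $23.75

$23.75


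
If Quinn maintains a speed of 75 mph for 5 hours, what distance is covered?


Use the formula: distance = speed x time
Speed = 75 mph, Time = 5 hours
75 x 5 = 375 miles

375 miles


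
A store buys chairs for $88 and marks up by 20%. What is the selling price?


Calculate the markup amount:
20% of $88 = $17.60
Add to cost:
$88 + $17.60 = $105.60

$105.60


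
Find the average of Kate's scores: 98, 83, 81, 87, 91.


Add the scores:
98 + 83 + 81 + 87 + 91 = 440
Divide by the number of tests:
440 / 5 = 88

88


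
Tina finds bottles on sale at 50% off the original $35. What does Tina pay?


Calculate the discount amount:
50% of $35 = $17.50
Subtract from original:
$35 - $17.50 = $17.50

$17.50


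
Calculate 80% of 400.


Convert percentage to decimal:
80% = 0.8
Multiply:
400 x 0.8 = 320

320


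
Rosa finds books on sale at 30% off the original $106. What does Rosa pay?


Calculate the discount amount:
30% of $106 = $31.80
Subtract from original:
$106 - $31.80 = $74.20

$74.20


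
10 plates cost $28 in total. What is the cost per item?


Total cost: $28
Number of items: 10
Unit price: $28 / 10 = $2.80

$2.80


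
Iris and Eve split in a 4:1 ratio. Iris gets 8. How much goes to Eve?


Find the multiplier:
8 / 4 = 2
Apply to Eve's share:
1 x 2 = 2

2


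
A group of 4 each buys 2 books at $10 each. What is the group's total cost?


Cost per person:
2 x $10 = $20
Group total:
4 x $20 = $80

$80


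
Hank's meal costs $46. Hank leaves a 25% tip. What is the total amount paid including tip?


Calculate the tip:
25% of $46 = $11.50
Add tip to meal cost:
$46 + $11.50 = $57.50

$57.50


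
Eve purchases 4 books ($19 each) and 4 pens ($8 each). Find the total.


Cost of books:
4 x $19 = $76
Cost of pens:
4 x $8 = $32
Add both:
$76 + $32 = $108

$108


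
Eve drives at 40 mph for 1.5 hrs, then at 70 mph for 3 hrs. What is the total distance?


Leg 1 distance:
40 x 1.5 = 60 miles
Leg 2 distance:
70 x 3 = 210 miles
Total distance:
60 + 210 = 270 miles

270 miles


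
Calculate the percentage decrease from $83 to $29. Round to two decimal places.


Find the absolute change:
|29 - 83| = 54
Divide by original and multiply by 100:
54 / 83 x 100 = 65.0602...% ≈ 65.06%

65.06%


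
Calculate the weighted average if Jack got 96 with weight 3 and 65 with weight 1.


Weighted sum:
3 x 96 + 1 x 65 = 353
Total weight:
3 + 1 = 4
Weighted average:
353 / 4 = 88.25

88.25


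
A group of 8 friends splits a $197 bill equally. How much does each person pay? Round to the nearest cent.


Total bill: $197
Number of people: 8
Each pays: $197 / 8 = $24.625 ≈ $24.63

$24.63


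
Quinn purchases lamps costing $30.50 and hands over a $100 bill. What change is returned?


Start with the amount paid:
$100
Subtract the price:
$100 - $30.50 = $69.50

$69.50


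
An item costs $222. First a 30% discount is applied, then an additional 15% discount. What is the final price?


First discount:
30% of $222 = $66.60
Price after first discount:
$222 - $66.60 = $155.40
Second discount:
15% of $155.40 = $23.31
Final price:
$155.40 - $23.31 = $132.09

$132.09


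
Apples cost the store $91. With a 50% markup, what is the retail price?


Calculate the markup amount:
50% of $91 = $45.50
Add to cost:
$91 + $45.50 = $136.50

$136.50


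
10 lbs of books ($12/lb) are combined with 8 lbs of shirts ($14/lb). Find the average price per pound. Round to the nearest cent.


Cost of books:
10 x $12 = $120
Cost of shirts:
8 x $14 = $112
Total cost: $120 + $112 = $232
Total weight: 18 lbs
Average: $232 / 18 = $12.8888... ≈ $12.89/lb

$12.89/lb


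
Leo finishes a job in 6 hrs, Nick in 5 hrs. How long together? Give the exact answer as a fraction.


Leo's rate: 1/6 of the job per hour
Nick's rate: 1/5 of the job per hour
Combined rate: 1/6 + 1/5 = 11/30 per hour
Time = 1 / (11/30) = 30/11 hours (≈ 2.73 hours)

30/11 hours


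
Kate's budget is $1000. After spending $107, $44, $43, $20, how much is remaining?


Add up expenses:
$107 + $44 + $43 + $20 = $214
Subtract from budget:
$1000 - $214 = $786

$786


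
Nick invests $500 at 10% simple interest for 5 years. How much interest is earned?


Use the formula I = P x R x T / 100
P x R x T = 500 x 10 x 5 = 25000
I = 25000 / 100 = $250

$250


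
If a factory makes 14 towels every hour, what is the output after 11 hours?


Production rate: 14 towels per hour
Time: 11 hours
Total: 14 x 11 = 154 towels

154 towels


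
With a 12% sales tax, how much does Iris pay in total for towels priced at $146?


Calculate the tax:
12% of $146 = $17.52
Add tax to price:
$146 + $17.52 = $163.52

$163.52


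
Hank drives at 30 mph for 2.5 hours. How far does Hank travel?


Use the formula: distance = speed x time
Speed = 30 mph, Time = 2.5 hours
30 x 2.5 = 75 miles

75 miles


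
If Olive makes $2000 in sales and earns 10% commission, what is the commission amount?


Convert rate to decimal:
10% = 0.1
Multiply by sales:
$2000 x 0.1 = $200

$200


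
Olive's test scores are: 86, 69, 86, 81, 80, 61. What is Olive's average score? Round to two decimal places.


Add the scores:
86 + 69 + 86 + 81 + 80 + 61 = 463
Divide by the number of tests:
463 / 6 = 77.1666... ≈ 77.17

77.17


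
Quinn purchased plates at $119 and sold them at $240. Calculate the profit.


Selling price = $240
Cost price = $119
Profit = selling price - cost price:
Profit = $240 - $119 = $121

$121


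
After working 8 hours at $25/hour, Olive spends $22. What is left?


Calculate earnings:
8 x $25 = $200
Subtract spending:
$200 - $22 = $178

$178


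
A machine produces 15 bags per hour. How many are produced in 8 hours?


Production rate: 15 bags per hour
Time: 8 hours
Total: 15 x 8 = 120 bags

120 bags


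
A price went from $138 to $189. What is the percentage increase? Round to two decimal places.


Find the absolute change:
|189 - 138| = 51
Divide by original and multiply by 100:
51 / 138 x 100 = 36.9565...% ≈ 36.96%

36.96%


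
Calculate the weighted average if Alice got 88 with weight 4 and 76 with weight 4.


Weighted sum:
4 x 88 + 4 x 76 = 656
Total weight:
4 + 4 = 8
Weighted average:
656 / 8 = 82

82


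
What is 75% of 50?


Convert percentage to decimal:
75% = 0.75
Multiply:
50 x 0.75 = 37.5

37.5


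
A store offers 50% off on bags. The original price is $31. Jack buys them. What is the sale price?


Calculate the discount amount:
50% of $31 = $15.50
Subtract from original:
$31 - $15.50 = $15.50

$15.50


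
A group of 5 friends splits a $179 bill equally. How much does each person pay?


Total bill: $179
Number of people: 5
Each pays: $179 / 5 = $35.80

$35.80


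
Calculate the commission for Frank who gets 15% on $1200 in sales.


Convert rate to decimal:
15% = 0.15
Multiply by sales:
$1200 x 0.15 = $180

$180


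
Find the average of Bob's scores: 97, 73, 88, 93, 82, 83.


Add the scores:
97 + 73 + 88 + 93 + 82 + 83 = 516
Divide by the number of tests:
516 / 6 = 86

86


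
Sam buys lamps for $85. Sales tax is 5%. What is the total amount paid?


Calculate the tax:
5% of $85 = $4.25
Add tax to price:
$85 + $4.25 = $89.25

$89.25


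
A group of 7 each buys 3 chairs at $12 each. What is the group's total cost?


Cost per person:
3 x $12 = $36
Group total:
7 x $36 = $252

$252


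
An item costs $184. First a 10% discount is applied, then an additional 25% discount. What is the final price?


First discount:
10% of $184 = $18.40
Price after first discount:
$184 - $18.40 = $165.60
Second discount:
25% of $165.60 = $41.40
Final price:
$165.60 - $41.40 = $124.20

$124.20


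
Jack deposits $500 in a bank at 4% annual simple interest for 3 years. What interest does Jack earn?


Use the formula I = P x R x T / 100
P x R x T = 500 x 4 x 3 = 6000
I = 6000 / 100 = $60

$60


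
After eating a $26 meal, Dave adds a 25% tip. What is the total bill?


Calculate the tip:
25% of $26 = $6.50
Add tip to meal cost:
$26 + $6.50 = $32.50

$32.50


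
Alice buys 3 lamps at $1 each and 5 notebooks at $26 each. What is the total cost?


Cost of lamps:
3 x $1 = $3
Cost of notebooks:
5 x $26 = $130
Add both:
$3 + $130 = $133

$133


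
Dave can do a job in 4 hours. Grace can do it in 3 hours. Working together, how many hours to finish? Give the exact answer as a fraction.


Dave's rate: 1/4 of the job per hour
Grace's rate: 1/3 of the job per hour
Combined rate: 1/4 + 1/3 = 7/12 per hour
Time = 1 / (7/12) = 12/7 hours (≈ 1.71 hours)

12/7 hours


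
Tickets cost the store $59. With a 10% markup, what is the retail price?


Calculate the markup amount:
10% of $59 = $5.90
Add to cost:
$59 + $5.90 = $64.90

$64.90


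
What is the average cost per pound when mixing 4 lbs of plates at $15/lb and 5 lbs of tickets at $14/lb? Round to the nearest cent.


Cost of plates:
4 x $15 = $60
Cost of tickets:
5 x $14 = $70
Total cost: $60 + $70 = $130
Total weight: 9 lbs
Average: $130 / 9 = $14.4444... ≈ $14.44/lb

$14.44/lb


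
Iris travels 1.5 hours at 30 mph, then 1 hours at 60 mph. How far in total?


Leg 1 distance:
30 x 1.5 = 45 miles
Leg 2 distance:
60 x 1 = 60 miles
Total distance:
45 + 60 = 105 miles

105 miles


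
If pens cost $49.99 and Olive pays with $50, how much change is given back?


Start with the amount paid:
$50
Subtract the price:
$50 - $49.99 = $0.01

$0.01


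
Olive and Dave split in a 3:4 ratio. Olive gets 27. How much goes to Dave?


Find the multiplier:
27 / 3 = 9
Apply to Dave's share:
4 x 9 = 36

36


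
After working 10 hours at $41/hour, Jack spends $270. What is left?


Calculate earnings:
10 x $41 = $410
Subtract spending:
$410 - $270 = $140

$140


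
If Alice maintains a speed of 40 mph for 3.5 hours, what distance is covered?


Use the formula: distance = speed x time
Speed = 40 mph, Time = 3.5 hours
40 x 3.5 = 140 miles

140 miles


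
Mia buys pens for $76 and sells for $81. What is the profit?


Selling price = $81
Cost price = $76
Profit = selling price - cost price:
Profit = $81 - $76 = $5

$5


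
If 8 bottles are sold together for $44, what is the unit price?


Total cost: $44
Number of items: 8
Unit price: $44 / 8 = $5.50

$5.50


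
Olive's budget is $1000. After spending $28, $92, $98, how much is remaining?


Add up expenses:
$28 + $92 + $98 = $218
Subtract from budget:
$1000 - $218 = $782

$782


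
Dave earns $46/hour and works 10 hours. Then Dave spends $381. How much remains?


Calculate earnings:
10 x $46 = $460
Subtract spending:
$460 - $381 = $79

$79


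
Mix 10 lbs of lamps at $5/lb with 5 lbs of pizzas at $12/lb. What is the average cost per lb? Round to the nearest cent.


Cost of lamps:
10 x $5 = $50
Cost of pizzas:
5 x $12 = $60
Total cost: $50 + $60 = $110
Total weight: 15 lbs
Average: $110 / 15 = $7.3333... ≈ $7.33/lb

$7.33/lb


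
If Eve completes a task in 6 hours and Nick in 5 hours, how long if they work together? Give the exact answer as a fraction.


Eve's rate: 1/6 of the job per hour
Nick's rate: 1/5 of the job per hour
Combined rate: 1/6 + 1/5 = 11/30 per hour
Time = 1 / (11/30) = 30/11 hours (≈ 2.73 hours)

30/11 hours


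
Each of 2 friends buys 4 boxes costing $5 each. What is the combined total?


Cost per person:
4 x $5 = $20
Group total:
2 x $20 = $40

$40


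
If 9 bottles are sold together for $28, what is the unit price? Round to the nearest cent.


Total cost: $28
Number of items: 9
Unit price: $28 / 9 = $3.1111... ≈ $3.11

$3.11


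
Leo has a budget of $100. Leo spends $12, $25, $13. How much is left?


Add up expenses:
$12 + $25 + $13 = $50
Subtract from budget:
$100 - $50 = $50

$50


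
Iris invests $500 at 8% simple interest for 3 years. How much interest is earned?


Use the formula I = P x R x T / 100
P x R x T = 500 x 8 x 3 = 12000
I = 12000 / 100 = $120

$120


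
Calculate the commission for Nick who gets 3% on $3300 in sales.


Convert rate to decimal:
3% = 0.03
Multiply by sales:
$3300 x 0.03 = $99

$99


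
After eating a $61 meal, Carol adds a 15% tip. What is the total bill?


Calculate the tip:
15% of $61 = $9.15
Add tip to meal cost:
$61 + $9.15 = $70.15

$70.15


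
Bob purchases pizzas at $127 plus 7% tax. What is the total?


Calculate the tax:
7% of $127 = $8.89
Add tax to price:
$127 + $8.89 = $135.89

$135.89


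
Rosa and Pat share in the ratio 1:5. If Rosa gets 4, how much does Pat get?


Find the multiplier:
4 / 1 = 4
Apply to Pat's share:
5 x 4 = 20

20


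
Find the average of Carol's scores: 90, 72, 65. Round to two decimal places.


Add the scores:
90 + 72 + 65 = 227
Divide by the number of tests:
227 / 3 = 75.6666... ≈ 75.67

75.67


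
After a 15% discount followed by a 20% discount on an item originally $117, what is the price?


First discount:
15% of $117 = $17.55
Price after first discount:
$117 - $17.55 = $99.45
Second discount:
20% of $99.45 = $19.89
Final price:
$99.45 - $19.89 = $79.56

$79.56


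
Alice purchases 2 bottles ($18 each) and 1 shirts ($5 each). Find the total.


Cost of bottles:
2 x $18 = $36
Cost of shirts:
1 x $5 = $5
Add both:
$36 + $5 = $41

$41


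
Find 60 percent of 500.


Convert percentage to decimal:
60% = 0.6
Multiply:
500 x 0.6 = 300

300


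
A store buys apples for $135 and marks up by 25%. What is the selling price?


Calculate the markup amount:
25% of $135 = $33.75
Add to cost:
$135 + $33.75 = $168.75

$168.75


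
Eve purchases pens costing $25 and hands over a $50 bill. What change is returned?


Start with the amount paid:
$50
Subtract the price:
$50 - $25 = $25

$25


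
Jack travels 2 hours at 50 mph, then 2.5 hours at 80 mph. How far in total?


Leg 1 distance:
50 x 2 = 100 miles
Leg 2 distance:
80 x 2.5 = 200 miles
Total distance:
100 + 200 = 300 miles

300 miles


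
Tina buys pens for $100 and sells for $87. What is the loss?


Selling price = $87
Cost price = $100
Loss = cost price - selling price:
Loss = $100 - $87 = $13

$13


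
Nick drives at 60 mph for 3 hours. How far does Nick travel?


Use the formula: distance = speed x time
Speed = 60 mph, Time = 3 hours
60 x 3 = 180 miles

180 miles


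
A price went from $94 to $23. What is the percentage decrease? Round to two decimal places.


Find the absolute change:
|23 - 94| = 71
Divide by original and multiply by 100:
71 / 94 x 100 = 75.5319...% ≈ 75.53%

75.53%


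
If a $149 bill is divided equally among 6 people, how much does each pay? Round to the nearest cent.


Total bill: $149
Number of people: 6
Each pays: $149 / 6 = $24.8333... ≈ $24.83

$24.83


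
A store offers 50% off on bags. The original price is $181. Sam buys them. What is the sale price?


Calculate the discount amount:
50% of $181 = $90.50
Subtract from original:
$181 - $90.50 = $90.50

$90.50


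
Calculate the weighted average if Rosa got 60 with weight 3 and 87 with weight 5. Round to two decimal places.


Weighted sum:
3 x 60 + 5 x 87 = 615
Total weight:
3 + 5 = 8
Weighted average:
615 / 8 = 76.875 ≈ 76.88

76.88


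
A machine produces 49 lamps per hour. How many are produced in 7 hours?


Production rate: 49 lamps per hour
Time: 7 hours
Total: 49 x 7 = 343 lamps

343 lamps


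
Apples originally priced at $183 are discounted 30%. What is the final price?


Calculate the discount amount:
30% of $183 = $54.90
Subtract from original:
$183 - $54.90 = $128.10

$128.10


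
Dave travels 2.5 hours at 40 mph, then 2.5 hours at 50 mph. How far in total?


Leg 1 distance:
40 x 2.5 = 100 miles
Leg 2 distance:
50 x 2.5 = 125 miles
Total distance:
100 + 125 = 225 miles

225 miles


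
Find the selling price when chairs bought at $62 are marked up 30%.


Calculate the markup amount:
30% of $62 = $18.60
Add to cost:
$62 + $18.60 = $80.60

$80.60


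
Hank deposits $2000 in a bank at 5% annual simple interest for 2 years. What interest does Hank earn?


Use the formula I = P x R x T / 100
P x R x T = 2000 x 5 x 2 = 20000
I = 20000 / 100 = $200

$200


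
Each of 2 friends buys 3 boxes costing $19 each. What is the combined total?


Cost per person:
3 x $19 = $57
Group total:
2 x $57 = $114

$114


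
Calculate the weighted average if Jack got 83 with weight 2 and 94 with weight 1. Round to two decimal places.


Weighted sum:
2 x 83 + 1 x 94 = 260
Total weight:
2 + 1 = 3
Weighted average:
260 / 3 = 86.6666... ≈ 86.67

86.67


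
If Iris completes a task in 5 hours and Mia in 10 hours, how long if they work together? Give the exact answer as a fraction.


Iris's rate: 1/5 of the job per hour
Mia's rate: 1/10 of the job per hour
Combined rate: 1/5 + 1/10 = 3/10 per hour
Time = 1 / (3/10) = 10/3 hours (≈ 3.33 hours)

10/3 hours


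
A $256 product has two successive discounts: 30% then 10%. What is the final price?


First discount:
30% of $256 = $76.80
Price after first discount:
$256 - $76.80 = $179.20
Second discount:
10% of $179.20 = $17.92
Final price:
$179.20 - $17.92 = $161.28

$161.28


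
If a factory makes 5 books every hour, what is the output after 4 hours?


Production rate: 5 books per hour
Time: 4 hours
Total: 5 x 4 = 20 books

20 books


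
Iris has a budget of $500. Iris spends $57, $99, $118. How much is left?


Add up expenses:
$57 + $99 + $118 = $274
Subtract from budget:
$500 - $274 = $226

$226


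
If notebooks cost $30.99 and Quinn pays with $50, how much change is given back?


Start with the amount paid:
$50
Subtract the price:
$50 - $30.99 = $19.01

$19.01


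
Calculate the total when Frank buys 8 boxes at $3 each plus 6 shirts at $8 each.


Cost of boxes:
8 x $3 = $24
Cost of shirts:
6 x $8 = $48
Add both:
$24 + $48 = $72

$72


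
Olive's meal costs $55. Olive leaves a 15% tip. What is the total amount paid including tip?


Calculate the tip:
15% of $55 = $8.25
Add tip to meal cost:
$55 + $8.25 = $63.25

$63.25


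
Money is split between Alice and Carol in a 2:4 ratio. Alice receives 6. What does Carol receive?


Find the multiplier:
6 / 2 = 3
Apply to Carol's share:
4 x 3 = 12

12


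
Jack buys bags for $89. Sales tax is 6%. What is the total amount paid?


Calculate the tax:
6% of $89 = $5.34
Add tax to price:
$89 + $5.34 = $94.34

$94.34


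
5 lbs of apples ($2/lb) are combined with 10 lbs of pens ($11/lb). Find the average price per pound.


Cost of apples:
5 x $2 = $10
Cost of pens:
10 x $11 = $110
Total cost: $10 + $110 = $120
Total weight: 15 lbs
Average: $120 / 15 = $8/lb

$8/lb


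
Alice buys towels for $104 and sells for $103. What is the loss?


Selling price = $103
Cost price = $104
Loss = cost price - selling price:
Loss = $104 - $103 = $1

$1


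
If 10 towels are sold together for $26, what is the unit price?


Total cost: $26
Number of items: 10
Unit price: $26 / 10 = $2.60

$2.60


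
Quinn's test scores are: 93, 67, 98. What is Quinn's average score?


Add the scores:
93 + 67 + 98 = 258
Divide by the number of tests:
258 / 3 = 86

86
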